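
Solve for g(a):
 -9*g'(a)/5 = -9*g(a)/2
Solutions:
 g(a) = C1*exp(5*a/2)


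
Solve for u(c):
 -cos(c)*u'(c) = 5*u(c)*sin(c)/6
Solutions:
 u(c) = C1*cos(c)^(5/6)


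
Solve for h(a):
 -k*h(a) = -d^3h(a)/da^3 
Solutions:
 h(a) = C1*exp(a*k^(1/3)) + C2*exp(a*k^(1/3)*(-1 + sqrt(3)*I)/2) + C3*exp(-a*k^(1/3)*(1 + sqrt(3)*I)/2)


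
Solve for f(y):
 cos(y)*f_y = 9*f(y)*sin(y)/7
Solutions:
 f(y) = C1/cos(y)^(9/7)


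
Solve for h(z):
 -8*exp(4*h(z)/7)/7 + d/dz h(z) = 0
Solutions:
 h(z) = 7*log(-(-1/(C1 + 32*z))^(1/4)) + 7*log(7)/2
 h(z) = 7*log(-1/(C1 + 32*z))/4 + 7*log(7)/2
 h(z) = 7*log(-I*(-1/(C1 + 32*z))^(1/4)) + 7*log(7)/2
 h(z) = 7*log(I*(-1/(C1 + 32*z))^(1/4)) + 7*log(7)/2


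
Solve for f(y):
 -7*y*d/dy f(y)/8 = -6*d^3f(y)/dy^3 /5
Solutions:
 f(y) = C1 + Integral(C2*airyai(35^(1/3)*6^(2/3)*y/12) + C3*airybi(35^(1/3)*6^(2/3)*y/12), y)


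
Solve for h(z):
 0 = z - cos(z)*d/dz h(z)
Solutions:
 h(z) = C1 + Integral(z/cos(z), z)


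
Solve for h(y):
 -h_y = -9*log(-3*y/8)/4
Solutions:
 h(y) = C1 + 9*y*log(-y)/4 + 9*y*(-3*log(2) - 1 + log(3))/4


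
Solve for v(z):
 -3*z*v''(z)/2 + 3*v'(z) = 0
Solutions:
 v(z) = C1 + C2*z^3


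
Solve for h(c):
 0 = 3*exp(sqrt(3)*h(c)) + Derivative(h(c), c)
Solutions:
 h(c) = sqrt(3)*(2*log(1/(C1 + 3*c)) - log(3))/6


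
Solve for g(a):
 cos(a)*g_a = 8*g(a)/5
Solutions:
 g(a) = C1*(sin(a) + 1)^(4/5)/(sin(a) - 1)^(4/5)


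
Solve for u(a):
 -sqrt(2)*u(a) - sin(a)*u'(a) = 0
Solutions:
 u(a) = C1*(cos(a) + 1)^(sqrt(2)/2)/(cos(a) - 1)^(sqrt(2)/2)


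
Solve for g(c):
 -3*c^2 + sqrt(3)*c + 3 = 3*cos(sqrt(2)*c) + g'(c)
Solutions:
 g(c) = C1 - c^3 + sqrt(3)*c^2/2 + 3*c - 3*sqrt(2)*sin(sqrt(2)*c)/2


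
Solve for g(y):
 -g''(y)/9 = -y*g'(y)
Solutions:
 g(y) = C1 + C2*erfi(3*sqrt(2)*y/2)


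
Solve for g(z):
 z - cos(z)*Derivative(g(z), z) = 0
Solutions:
 g(z) = C1 + Integral(z/cos(z), z)


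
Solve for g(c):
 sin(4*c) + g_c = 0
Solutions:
 g(c) = C1 + cos(4*c)/4


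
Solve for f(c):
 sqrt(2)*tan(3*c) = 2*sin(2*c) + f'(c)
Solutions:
 f(c) = C1 - sqrt(2)*log(cos(3*c))/3 + cos(2*c)


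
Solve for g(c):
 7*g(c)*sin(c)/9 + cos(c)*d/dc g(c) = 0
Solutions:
 g(c) = C1*cos(c)^(7/9)


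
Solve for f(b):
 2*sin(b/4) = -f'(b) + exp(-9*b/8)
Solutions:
 f(b) = C1 + 8*cos(b/4) - 8*exp(-9*b/8)/9


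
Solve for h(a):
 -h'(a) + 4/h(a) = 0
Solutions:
 h(a) = -sqrt(C1 + 8*a)
 h(a) = sqrt(C1 + 8*a)


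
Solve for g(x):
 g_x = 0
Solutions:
 g(x) = C1


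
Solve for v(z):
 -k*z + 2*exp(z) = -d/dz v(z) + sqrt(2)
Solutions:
 v(z) = C1 + k*z^2/2 + sqrt(2)*z - 2*exp(z)


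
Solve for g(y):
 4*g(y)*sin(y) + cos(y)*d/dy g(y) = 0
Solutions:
 g(y) = C1*cos(y)^4


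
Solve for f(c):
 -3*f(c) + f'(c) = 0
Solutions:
 f(c) = C1*exp(3*c)


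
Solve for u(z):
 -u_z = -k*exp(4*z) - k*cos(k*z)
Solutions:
 u(z) = C1 + k*exp(4*z)/4 + sin(k*z)


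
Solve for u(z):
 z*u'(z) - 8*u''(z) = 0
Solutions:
 u(z) = C1 + C2*erfi(z/4)


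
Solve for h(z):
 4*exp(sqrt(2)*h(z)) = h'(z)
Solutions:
 h(z) = sqrt(2)*(2*log(-1/(C1 + 4*z)) - log(2))/4


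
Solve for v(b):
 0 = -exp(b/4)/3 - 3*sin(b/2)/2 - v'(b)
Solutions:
 v(b) = C1 - 4*exp(b/4)/3 + 3*cos(b/2)


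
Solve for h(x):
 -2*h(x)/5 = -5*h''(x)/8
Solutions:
 h(x) = C1*exp(-4*x/5) + C2*exp(4*x/5)


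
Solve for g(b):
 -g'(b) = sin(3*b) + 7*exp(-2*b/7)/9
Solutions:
 g(b) = C1 + cos(3*b)/3 + 49*exp(-2*b/7)/18


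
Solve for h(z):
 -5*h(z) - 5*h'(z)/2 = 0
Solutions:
 h(z) = C1*exp(-2*z)


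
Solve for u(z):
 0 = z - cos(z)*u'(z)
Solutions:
 u(z) = C1 + Integral(z/cos(z), z)


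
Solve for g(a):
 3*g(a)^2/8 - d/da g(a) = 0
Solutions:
 g(a) = -8/(C1 + 3*a)


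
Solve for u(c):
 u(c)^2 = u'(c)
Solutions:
 u(c) = -1/(C1 + c)


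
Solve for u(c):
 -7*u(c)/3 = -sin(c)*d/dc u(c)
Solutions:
 u(c) = C1*(cos(c) - 1)^(7/6)/(cos(c) + 1)^(7/6)


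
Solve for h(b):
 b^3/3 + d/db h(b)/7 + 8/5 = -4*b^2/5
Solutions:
 h(b) = C1 - 7*b^4/12 - 28*b^3/15 - 56*b/5


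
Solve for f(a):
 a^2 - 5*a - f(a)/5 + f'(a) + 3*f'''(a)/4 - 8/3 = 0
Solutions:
 f(a) = C1*exp(10^(1/3)*a*(-5^(1/3)*(9 + sqrt(481))^(1/3) + 10*2^(1/3)/(9 + sqrt(481))^(1/3))/30)*sin(10^(1/3)*sqrt(3)*a*(10*2^(1/3)/(9 + sqrt(481))^(1/3) + 5^(1/3)*(9 + sqrt(481))^(1/3))/30) + C2*exp(10^(1/3)*a*(-5^(1/3)*(9 + sqrt(481))^(1/3) + 10*2^(1/3)/(9 + sqrt(481))^(1/3))/30)*cos(10^(1/3)*sqrt(3)*a*(10*2^(1/3)/(9 + sqrt(481))^(1/3) + 5^(1/3)*(9 + sqrt(481))^(1/3))/30) + C3*exp(-10^(1/3)*a*(-5^(1/3)*(9 + sqrt(481))^(1/3) + 10*2^(1/3)/(9 + sqrt(481))^(1/3))/15) + 5*a^2 + 25*a + 335/3


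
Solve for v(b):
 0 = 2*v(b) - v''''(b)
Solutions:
 v(b) = C1*exp(-2^(1/4)*b) + C2*exp(2^(1/4)*b) + C3*sin(2^(1/4)*b) + C4*cos(2^(1/4)*b)


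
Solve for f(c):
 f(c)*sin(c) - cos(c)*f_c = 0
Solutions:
 f(c) = C1/cos(c)


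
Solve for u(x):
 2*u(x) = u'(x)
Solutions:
 u(x) = C1*exp(2*x)


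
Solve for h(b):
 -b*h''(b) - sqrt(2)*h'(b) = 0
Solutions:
 h(b) = C1 + C2*b^(1 - sqrt(2))


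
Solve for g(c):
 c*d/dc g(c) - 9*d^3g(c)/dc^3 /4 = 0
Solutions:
 g(c) = C1 + Integral(C2*airyai(2^(2/3)*3^(1/3)*c/3) + C3*airybi(2^(2/3)*3^(1/3)*c/3), c)


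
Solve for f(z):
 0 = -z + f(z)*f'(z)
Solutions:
 f(z) = -sqrt(C1 + z^2)
 f(z) = sqrt(C1 + z^2)


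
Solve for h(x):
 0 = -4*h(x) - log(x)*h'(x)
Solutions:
 h(x) = C1*exp(-4*li(x))


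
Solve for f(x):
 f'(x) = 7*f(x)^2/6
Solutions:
 f(x) = -6/(C1 + 7*x)


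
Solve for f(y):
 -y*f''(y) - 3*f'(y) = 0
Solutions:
 f(y) = C1 + C2/y^2


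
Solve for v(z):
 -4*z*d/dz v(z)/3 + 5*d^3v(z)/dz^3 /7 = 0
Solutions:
 v(z) = C1 + Integral(C2*airyai(15^(2/3)*28^(1/3)*z/15) + C3*airybi(15^(2/3)*28^(1/3)*z/15), z)


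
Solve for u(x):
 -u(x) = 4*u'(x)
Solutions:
 u(x) = C1*exp(-x/4)


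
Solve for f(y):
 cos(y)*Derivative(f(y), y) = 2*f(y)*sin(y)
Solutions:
 f(y) = C1/cos(y)^2


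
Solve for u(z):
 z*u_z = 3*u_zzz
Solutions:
 u(z) = C1 + Integral(C2*airyai(3^(2/3)*z/3) + C3*airybi(3^(2/3)*z/3), z)


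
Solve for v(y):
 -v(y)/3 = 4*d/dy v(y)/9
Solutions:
 v(y) = C1*exp(-3*y/4)


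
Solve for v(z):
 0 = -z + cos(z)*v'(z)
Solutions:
 v(z) = C1 + Integral(z/cos(z), z)


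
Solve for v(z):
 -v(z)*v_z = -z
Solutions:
 v(z) = -sqrt(C1 + z^2)
 v(z) = sqrt(C1 + z^2)


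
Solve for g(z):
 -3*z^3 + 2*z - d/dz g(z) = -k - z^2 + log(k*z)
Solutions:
 g(z) = C1 - 3*z^4/4 + z^3/3 + z^2 + z*(k + 1) - z*log(k*z)


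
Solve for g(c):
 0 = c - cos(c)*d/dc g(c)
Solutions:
 g(c) = C1 + Integral(c/cos(c), c)


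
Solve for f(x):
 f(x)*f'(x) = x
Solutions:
 f(x) = -sqrt(C1 + x^2)
 f(x) = sqrt(C1 + x^2)


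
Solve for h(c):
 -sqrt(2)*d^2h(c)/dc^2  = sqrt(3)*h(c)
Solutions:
 h(c) = C1*sin(2^(3/4)*3^(1/4)*c/2) + C2*cos(2^(3/4)*3^(1/4)*c/2)


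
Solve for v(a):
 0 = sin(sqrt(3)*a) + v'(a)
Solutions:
 v(a) = C1 + sqrt(3)*cos(sqrt(3)*a)/3


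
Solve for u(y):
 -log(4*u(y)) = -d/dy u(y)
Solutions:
 -Integral(1/(log(_y) + 2*log(2)), (_y, u(y))) = C1 - y


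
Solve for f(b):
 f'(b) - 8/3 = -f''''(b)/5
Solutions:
 f(b) = C1 + C4*exp(-5^(1/3)*b) + 8*b/3 + (C2*sin(sqrt(3)*5^(1/3)*b/2) + C3*cos(sqrt(3)*5^(1/3)*b/2))*exp(5^(1/3)*b/2)


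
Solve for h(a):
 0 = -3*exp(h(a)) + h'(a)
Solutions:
 h(a) = log(-1/(C1 + 3*a))


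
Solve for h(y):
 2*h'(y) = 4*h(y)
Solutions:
 h(y) = C1*exp(2*y)


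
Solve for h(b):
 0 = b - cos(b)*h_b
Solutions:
 h(b) = C1 + Integral(b/cos(b), b)


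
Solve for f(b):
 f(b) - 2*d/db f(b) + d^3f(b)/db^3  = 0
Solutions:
 f(b) = C1*exp(b) + C2*exp(b*(-1 + sqrt(5))/2) + C3*exp(-b*(1 + sqrt(5))/2)


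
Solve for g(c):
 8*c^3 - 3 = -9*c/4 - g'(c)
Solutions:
 g(c) = C1 - 2*c^4 - 9*c^2/8 + 3*c


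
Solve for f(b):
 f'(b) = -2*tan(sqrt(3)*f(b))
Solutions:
 f(b) = sqrt(3)*(pi - asin(C1*exp(-2*sqrt(3)*b)))/3
 f(b) = sqrt(3)*asin(C1*exp(-2*sqrt(3)*b))/3


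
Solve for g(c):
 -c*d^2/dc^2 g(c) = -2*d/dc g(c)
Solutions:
 g(c) = C1 + C2*c^3


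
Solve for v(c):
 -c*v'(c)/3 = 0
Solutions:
 v(c) = C1


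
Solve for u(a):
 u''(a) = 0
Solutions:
 u(a) = C1 + C2*a


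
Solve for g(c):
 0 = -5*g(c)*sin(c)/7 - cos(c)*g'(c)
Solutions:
 g(c) = C1*cos(c)^(5/7)


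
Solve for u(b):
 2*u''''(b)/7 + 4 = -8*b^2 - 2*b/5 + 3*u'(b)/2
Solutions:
 u(b) = C1 + C4*exp(42^(1/3)*b/2) + 16*b^3/9 + 2*b^2/15 + 8*b/3 + (C2*sin(14^(1/3)*3^(5/6)*b/4) + C3*cos(14^(1/3)*3^(5/6)*b/4))*exp(-42^(1/3)*b/4)


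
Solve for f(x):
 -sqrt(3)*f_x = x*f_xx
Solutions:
 f(x) = C1 + C2*x^(1 - sqrt(3))


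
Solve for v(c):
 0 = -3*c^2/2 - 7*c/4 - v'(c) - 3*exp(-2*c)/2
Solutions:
 v(c) = C1 - c^3/2 - 7*c^2/8 + 3*exp(-2*c)/4


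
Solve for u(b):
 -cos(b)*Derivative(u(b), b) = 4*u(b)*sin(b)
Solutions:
 u(b) = C1*cos(b)^4


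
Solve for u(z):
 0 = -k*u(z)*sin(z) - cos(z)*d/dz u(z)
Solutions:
 u(z) = C1*exp(k*log(cos(z)))


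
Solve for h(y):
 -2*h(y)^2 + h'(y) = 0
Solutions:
 h(y) = -1/(C1 + 2*y)


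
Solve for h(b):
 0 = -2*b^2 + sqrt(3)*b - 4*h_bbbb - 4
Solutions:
 h(b) = C1 + C2*b + C3*b^2 + C4*b^3 - b^6/720 + sqrt(3)*b^5/480 - b^4/24


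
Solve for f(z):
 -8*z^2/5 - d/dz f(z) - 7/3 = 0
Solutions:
 f(z) = C1 - 8*z^3/15 - 7*z/3


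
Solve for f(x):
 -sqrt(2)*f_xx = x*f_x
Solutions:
 f(x) = C1 + C2*erf(2^(1/4)*x/2)


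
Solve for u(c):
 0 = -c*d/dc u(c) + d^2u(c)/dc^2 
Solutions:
 u(c) = C1 + C2*erfi(sqrt(2)*c/2)


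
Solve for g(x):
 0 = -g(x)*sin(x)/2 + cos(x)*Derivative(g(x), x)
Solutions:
 g(x) = C1/sqrt(cos(x))


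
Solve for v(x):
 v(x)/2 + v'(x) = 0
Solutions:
 v(x) = C1*exp(-x/2)


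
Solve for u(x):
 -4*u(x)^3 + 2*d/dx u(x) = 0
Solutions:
 u(x) = -sqrt(2)*sqrt(-1/(C1 + 2*x))/2
 u(x) = sqrt(2)*sqrt(-1/(C1 + 2*x))/2


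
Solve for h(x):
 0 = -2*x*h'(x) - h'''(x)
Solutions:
 h(x) = C1 + Integral(C2*airyai(-2^(1/3)*x) + C3*airybi(-2^(1/3)*x), x)


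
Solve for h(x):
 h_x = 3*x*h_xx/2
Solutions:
 h(x) = C1 + C2*x^(5/3)


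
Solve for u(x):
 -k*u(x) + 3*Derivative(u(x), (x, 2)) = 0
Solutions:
 u(x) = C1*exp(-sqrt(3)*sqrt(k)*x/3) + C2*exp(sqrt(3)*sqrt(k)*x/3)


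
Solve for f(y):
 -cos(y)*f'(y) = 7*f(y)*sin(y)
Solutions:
 f(y) = C1*cos(y)^7


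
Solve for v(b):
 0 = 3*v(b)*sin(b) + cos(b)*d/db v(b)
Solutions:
 v(b) = C1*cos(b)^3


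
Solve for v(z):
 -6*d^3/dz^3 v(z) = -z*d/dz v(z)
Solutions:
 v(z) = C1 + Integral(C2*airyai(6^(2/3)*z/6) + C3*airybi(6^(2/3)*z/6), z)


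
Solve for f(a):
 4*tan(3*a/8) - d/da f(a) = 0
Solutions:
 f(a) = C1 - 32*log(cos(3*a/8))/3


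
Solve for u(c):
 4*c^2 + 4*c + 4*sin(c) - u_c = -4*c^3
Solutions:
 u(c) = C1 + c^4 + 4*c^3/3 + 2*c^2 - 4*cos(c)


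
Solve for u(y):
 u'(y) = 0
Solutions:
 u(y) = C1


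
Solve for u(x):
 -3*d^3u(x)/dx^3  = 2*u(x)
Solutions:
 u(x) = C3*exp(-2^(1/3)*3^(2/3)*x/3) + (C1*sin(2^(1/3)*3^(1/6)*x/2) + C2*cos(2^(1/3)*3^(1/6)*x/2))*exp(2^(1/3)*3^(2/3)*x/6)


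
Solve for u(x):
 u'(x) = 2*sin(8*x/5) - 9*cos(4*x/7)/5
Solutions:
 u(x) = C1 - 63*sin(4*x/7)/20 - 5*cos(8*x/5)/4


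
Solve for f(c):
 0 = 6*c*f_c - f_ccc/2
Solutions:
 f(c) = C1 + Integral(C2*airyai(12^(1/3)*c) + C3*airybi(12^(1/3)*c), c)


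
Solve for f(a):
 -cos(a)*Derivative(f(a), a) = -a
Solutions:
 f(a) = C1 + Integral(a/cos(a), a)


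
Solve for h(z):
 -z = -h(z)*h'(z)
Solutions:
 h(z) = -sqrt(C1 + z^2)
 h(z) = sqrt(C1 + z^2)


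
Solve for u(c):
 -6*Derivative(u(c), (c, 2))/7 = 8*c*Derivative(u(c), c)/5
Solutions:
 u(c) = C1 + C2*erf(sqrt(210)*c/15)


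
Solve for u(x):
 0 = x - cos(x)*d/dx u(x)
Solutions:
 u(x) = C1 + Integral(x/cos(x), x)


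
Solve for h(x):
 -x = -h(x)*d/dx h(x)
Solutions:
 h(x) = -sqrt(C1 + x^2)
 h(x) = sqrt(C1 + x^2)


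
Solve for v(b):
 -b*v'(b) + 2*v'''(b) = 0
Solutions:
 v(b) = C1 + Integral(C2*airyai(2^(2/3)*b/2) + C3*airybi(2^(2/3)*b/2), b)


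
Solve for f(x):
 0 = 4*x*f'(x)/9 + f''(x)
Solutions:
 f(x) = C1 + C2*erf(sqrt(2)*x/3)


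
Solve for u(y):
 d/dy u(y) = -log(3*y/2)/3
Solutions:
 u(y) = C1 - y*log(y)/3 - y*log(3)/3 + y*log(2)/3 + y/3


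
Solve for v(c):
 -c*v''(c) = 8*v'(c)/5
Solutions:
 v(c) = C1 + C2/c^(3/5)


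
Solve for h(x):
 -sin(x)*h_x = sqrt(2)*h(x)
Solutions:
 h(x) = C1*(cos(x) + 1)^(sqrt(2)/2)/(cos(x) - 1)^(sqrt(2)/2)


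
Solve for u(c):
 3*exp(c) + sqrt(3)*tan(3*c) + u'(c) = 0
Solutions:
 u(c) = C1 - 3*exp(c) + sqrt(3)*log(cos(3*c))/3


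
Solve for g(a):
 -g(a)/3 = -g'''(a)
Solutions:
 g(a) = C3*exp(3^(2/3)*a/3) + (C1*sin(3^(1/6)*a/2) + C2*cos(3^(1/6)*a/2))*exp(-3^(2/3)*a/6)


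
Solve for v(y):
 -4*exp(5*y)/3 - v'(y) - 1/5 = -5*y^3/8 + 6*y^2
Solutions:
 v(y) = C1 + 5*y^4/32 - 2*y^3 - y/5 - 4*exp(5*y)/15


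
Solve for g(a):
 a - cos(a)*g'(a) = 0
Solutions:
 g(a) = C1 + Integral(a/cos(a), a)


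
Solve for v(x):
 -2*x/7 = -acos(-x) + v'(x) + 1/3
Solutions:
 v(x) = C1 - x^2/7 + x*acos(-x) - x/3 + sqrt(1 - x^2)


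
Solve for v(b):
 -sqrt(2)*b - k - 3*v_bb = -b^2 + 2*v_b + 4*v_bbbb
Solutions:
 v(b) = C1 + C4*exp(-b/2) + b^3/6 - 3*b^2/4 - sqrt(2)*b^2/4 - b*k/2 + 3*sqrt(2)*b/4 + 9*b/4 + (C2*sin(sqrt(15)*b/4) + C3*cos(sqrt(15)*b/4))*exp(b/4)


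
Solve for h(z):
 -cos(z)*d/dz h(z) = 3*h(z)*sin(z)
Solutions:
 h(z) = C1*cos(z)^3


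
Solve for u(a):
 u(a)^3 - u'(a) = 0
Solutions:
 u(a) = -sqrt(2)*sqrt(-1/(C1 + a))/2
 u(a) = sqrt(2)*sqrt(-1/(C1 + a))/2


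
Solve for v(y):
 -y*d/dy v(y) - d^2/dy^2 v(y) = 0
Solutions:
 v(y) = C1 + C2*erf(sqrt(2)*y/2)


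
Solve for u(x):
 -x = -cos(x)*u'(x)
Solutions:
 u(x) = C1 + Integral(x/cos(x), x)


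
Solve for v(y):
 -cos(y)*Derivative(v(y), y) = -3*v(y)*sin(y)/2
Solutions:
 v(y) = C1/cos(y)^(3/2)


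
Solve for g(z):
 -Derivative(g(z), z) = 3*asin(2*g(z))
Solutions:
 Integral(1/asin(2*_y), (_y, g(z))) = C1 - 3*z


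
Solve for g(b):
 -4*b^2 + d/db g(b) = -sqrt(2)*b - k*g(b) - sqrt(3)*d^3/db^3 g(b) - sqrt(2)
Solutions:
 g(b) = C1*exp(b*(-2^(2/3)*3^(1/6)*(9*k + sqrt(81*k^2 + 4*sqrt(3)))^(1/3) + 2*6^(1/3)/(9*k + sqrt(81*k^2 + 4*sqrt(3)))^(1/3))/6) + C2*exp(b*(2^(2/3)*3^(1/6)*(9*k + sqrt(81*k^2 + 4*sqrt(3)))^(1/3) - 6^(2/3)*I*(9*k + sqrt(81*k^2 + 4*sqrt(3)))^(1/3) + 16*sqrt(3)/((9*k + sqrt(81*k^2 + 4*sqrt(3)))^(1/3)*(-2^(2/3)*3^(1/6) + 6^(2/3)*I)))/12) + C3*exp(b*(2^(2/3)*3^(1/6)*(9*k + sqrt(81*k^2 + 4*sqrt(3)))^(1/3) + 6^(2/3)*I*(9*k + sqrt(81*k^2 + 4*sqrt(3)))^(1/3) - 16*sqrt(3)/((9*k + sqrt(81*k^2 + 4*sqrt(3)))^(1/3)*(2^(2/3)*3^(1/6) + 6^(2/3)*I)))/12) + 4*b^2/k - sqrt(2)*b/k - 8*b/k^2 - sqrt(2)/k + sqrt(2)/k^2 + 8/k^3


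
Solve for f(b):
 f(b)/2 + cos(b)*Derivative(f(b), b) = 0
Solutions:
 f(b) = C1*(sin(b) - 1)^(1/4)/(sin(b) + 1)^(1/4)


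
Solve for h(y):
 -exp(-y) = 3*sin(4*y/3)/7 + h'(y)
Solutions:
 h(y) = C1 + 9*cos(4*y/3)/28 + exp(-y)


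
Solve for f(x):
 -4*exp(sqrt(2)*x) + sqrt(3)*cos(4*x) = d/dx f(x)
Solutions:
 f(x) = C1 - 2*sqrt(2)*exp(sqrt(2)*x) + sqrt(3)*sin(4*x)/4


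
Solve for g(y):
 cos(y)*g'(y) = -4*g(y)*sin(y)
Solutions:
 g(y) = C1*cos(y)^4


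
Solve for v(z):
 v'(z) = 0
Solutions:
 v(z) = C1


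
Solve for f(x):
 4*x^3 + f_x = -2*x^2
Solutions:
 f(x) = C1 - x^4 - 2*x^3/3


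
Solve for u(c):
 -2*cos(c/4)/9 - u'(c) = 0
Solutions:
 u(c) = C1 - 8*sin(c/4)/9


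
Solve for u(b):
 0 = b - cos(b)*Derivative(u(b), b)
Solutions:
 u(b) = C1 + Integral(b/cos(b), b)


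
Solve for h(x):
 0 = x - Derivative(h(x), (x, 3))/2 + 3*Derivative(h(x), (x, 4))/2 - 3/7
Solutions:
 h(x) = C1 + C2*x + C3*x^2 + C4*exp(x/3) + x^4/12 + 6*x^3/7


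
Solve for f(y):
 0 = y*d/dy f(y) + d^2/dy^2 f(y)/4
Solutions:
 f(y) = C1 + C2*erf(sqrt(2)*y)


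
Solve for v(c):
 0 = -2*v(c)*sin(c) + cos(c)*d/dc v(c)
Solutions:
 v(c) = C1/cos(c)^2


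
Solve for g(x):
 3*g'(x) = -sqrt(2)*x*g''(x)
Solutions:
 g(x) = C1 + C2*x^(1 - 3*sqrt(2)/2)


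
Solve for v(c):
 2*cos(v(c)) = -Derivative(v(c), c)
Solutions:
 v(c) = pi - asin((C1 + exp(4*c))/(C1 - exp(4*c)))
 v(c) = asin((C1 + exp(4*c))/(C1 - exp(4*c)))


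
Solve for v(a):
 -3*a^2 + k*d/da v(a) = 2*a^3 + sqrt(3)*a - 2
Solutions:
 v(a) = C1 + a^4/(2*k) + a^3/k + sqrt(3)*a^2/(2*k) - 2*a/k


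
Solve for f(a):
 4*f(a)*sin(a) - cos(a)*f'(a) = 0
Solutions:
 f(a) = C1/cos(a)^4


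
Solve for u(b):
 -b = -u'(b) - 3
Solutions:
 u(b) = C1 + b^2/2 - 3*b


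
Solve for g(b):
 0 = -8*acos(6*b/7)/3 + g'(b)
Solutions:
 g(b) = C1 + 8*b*acos(6*b/7)/3 - 4*sqrt(49 - 36*b^2)/9


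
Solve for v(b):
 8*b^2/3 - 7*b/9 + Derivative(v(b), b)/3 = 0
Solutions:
 v(b) = C1 - 8*b^3/3 + 7*b^2/6


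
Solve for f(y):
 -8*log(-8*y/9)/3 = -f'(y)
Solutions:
 f(y) = C1 + 8*y*log(-y)/3 + y*(-16*log(3)/3 - 8/3 + 8*log(2))


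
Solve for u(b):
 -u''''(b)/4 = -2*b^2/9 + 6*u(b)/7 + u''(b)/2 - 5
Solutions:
 u(b) = 7*b^2/27 + (C1*sin(14^(3/4)*3^(1/4)*b*cos(atan(sqrt(119)/7)/2)/7) + C2*cos(14^(3/4)*3^(1/4)*b*cos(atan(sqrt(119)/7)/2)/7))*exp(-14^(3/4)*3^(1/4)*b*sin(atan(sqrt(119)/7)/2)/7) + (C3*sin(14^(3/4)*3^(1/4)*b*cos(atan(sqrt(119)/7)/2)/7) + C4*cos(14^(3/4)*3^(1/4)*b*cos(atan(sqrt(119)/7)/2)/7))*exp(14^(3/4)*3^(1/4)*b*sin(atan(sqrt(119)/7)/2)/7) + 448/81


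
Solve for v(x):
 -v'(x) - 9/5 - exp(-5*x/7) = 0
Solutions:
 v(x) = C1 - 9*x/5 + 7*exp(-5*x/7)/5


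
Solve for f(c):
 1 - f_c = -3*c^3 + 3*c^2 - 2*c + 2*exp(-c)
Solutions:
 f(c) = C1 + 3*c^4/4 - c^3 + c^2 + c + 2*exp(-c)


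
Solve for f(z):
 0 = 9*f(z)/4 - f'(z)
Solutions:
 f(z) = C1*exp(9*z/4)


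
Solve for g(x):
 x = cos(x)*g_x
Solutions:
 g(x) = C1 + Integral(x/cos(x), x)


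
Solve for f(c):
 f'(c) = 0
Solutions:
 f(c) = C1


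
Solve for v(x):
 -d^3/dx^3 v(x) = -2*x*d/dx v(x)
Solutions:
 v(x) = C1 + Integral(C2*airyai(2^(1/3)*x) + C3*airybi(2^(1/3)*x), x)


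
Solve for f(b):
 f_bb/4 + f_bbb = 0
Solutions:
 f(b) = C1 + C2*b + C3*exp(-b/4)


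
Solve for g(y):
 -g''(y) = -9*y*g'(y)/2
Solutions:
 g(y) = C1 + C2*erfi(3*y/2)


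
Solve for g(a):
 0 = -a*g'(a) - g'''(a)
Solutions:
 g(a) = C1 + Integral(C2*airyai(-a) + C3*airybi(-a), a)


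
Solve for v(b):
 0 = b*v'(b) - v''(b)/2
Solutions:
 v(b) = C1 + C2*erfi(b)


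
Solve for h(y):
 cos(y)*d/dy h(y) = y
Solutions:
 h(y) = C1 + Integral(y/cos(y), y)


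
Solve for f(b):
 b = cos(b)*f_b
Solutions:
 f(b) = C1 + Integral(b/cos(b), b)


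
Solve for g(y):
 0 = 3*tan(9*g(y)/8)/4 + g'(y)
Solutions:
 g(y) = -8*asin(C1*exp(-27*y/32))/9 + 8*pi/9
 g(y) = 8*asin(C1*exp(-27*y/32))/9


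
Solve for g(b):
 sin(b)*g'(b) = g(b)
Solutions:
 g(b) = C1*sqrt(cos(b) - 1)/sqrt(cos(b) + 1)


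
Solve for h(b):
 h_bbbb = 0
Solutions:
 h(b) = C1 + C2*b + C3*b^2 + C4*b^3


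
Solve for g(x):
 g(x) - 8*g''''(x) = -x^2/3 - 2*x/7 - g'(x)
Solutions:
 g(x) = C1*exp(x*(-2^(2/3)*(47 + 3*sqrt(249))^(1/3) + 4*2^(1/3)/(47 + 3*sqrt(249))^(1/3) + 4)/24)*sin(2^(1/3)*sqrt(3)*x*(4/(47 + 3*sqrt(249))^(1/3) + 2^(1/3)*(47 + 3*sqrt(249))^(1/3))/24) + C2*exp(x*(-2^(2/3)*(47 + 3*sqrt(249))^(1/3) + 4*2^(1/3)/(47 + 3*sqrt(249))^(1/3) + 4)/24)*cos(2^(1/3)*sqrt(3)*x*(4/(47 + 3*sqrt(249))^(1/3) + 2^(1/3)*(47 + 3*sqrt(249))^(1/3))/24) + C3*exp(-x/2) + C4*exp(x*(-4*2^(1/3)/(47 + 3*sqrt(249))^(1/3) + 2 + 2^(2/3)*(47 + 3*sqrt(249))^(1/3))/12) - x^2/3 + 8*x/21 - 8/21


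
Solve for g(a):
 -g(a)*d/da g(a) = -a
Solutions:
 g(a) = -sqrt(C1 + a^2)
 g(a) = sqrt(C1 + a^2)


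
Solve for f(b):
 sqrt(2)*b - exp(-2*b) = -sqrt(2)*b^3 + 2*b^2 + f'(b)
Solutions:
 f(b) = C1 + sqrt(2)*b^4/4 - 2*b^3/3 + sqrt(2)*b^2/2 + exp(-2*b)/2


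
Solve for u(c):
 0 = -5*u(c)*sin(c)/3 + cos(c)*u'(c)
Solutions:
 u(c) = C1/cos(c)^(5/3)


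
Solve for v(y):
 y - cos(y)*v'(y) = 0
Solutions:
 v(y) = C1 + Integral(y/cos(y), y)


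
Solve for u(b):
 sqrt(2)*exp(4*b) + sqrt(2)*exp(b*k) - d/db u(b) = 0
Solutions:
 u(b) = C1 + sqrt(2)*exp(4*b)/4 + sqrt(2)*exp(b*k)/k


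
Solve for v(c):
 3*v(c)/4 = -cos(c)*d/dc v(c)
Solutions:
 v(c) = C1*(sin(c) - 1)^(3/8)/(sin(c) + 1)^(3/8)


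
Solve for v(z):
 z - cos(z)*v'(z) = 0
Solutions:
 v(z) = C1 + Integral(z/cos(z), z)


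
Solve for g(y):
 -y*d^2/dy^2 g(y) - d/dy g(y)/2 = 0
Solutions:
 g(y) = C1 + C2*sqrt(y)


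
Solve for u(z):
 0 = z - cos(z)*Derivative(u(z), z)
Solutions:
 u(z) = C1 + Integral(z/cos(z), z)


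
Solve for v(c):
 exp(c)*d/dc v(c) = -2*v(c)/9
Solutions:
 v(c) = C1*exp(2*exp(-c)/9)


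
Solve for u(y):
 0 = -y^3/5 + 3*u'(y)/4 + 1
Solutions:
 u(y) = C1 + y^4/15 - 4*y/3


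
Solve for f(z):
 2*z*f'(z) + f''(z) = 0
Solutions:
 f(z) = C1 + C2*erf(z)


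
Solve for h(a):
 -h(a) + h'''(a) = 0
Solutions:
 h(a) = C3*exp(a) + (C1*sin(sqrt(3)*a/2) + C2*cos(sqrt(3)*a/2))*exp(-a/2)


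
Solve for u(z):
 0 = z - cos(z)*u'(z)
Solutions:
 u(z) = C1 + Integral(z/cos(z), z)


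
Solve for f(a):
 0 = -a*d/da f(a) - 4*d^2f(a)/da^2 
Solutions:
 f(a) = C1 + C2*erf(sqrt(2)*a/4)


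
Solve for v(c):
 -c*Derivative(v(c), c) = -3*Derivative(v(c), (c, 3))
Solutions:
 v(c) = C1 + Integral(C2*airyai(3^(2/3)*c/3) + C3*airybi(3^(2/3)*c/3), c)


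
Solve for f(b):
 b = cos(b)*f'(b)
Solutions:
 f(b) = C1 + Integral(b/cos(b), b)


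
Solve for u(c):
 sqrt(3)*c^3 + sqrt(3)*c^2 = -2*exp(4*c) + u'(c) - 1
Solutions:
 u(c) = C1 + sqrt(3)*c^4/4 + sqrt(3)*c^3/3 + c + exp(4*c)/2


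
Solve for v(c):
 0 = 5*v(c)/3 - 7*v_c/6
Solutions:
 v(c) = C1*exp(10*c/7)


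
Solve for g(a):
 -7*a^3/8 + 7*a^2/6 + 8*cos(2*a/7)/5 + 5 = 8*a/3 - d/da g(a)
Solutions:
 g(a) = C1 + 7*a^4/32 - 7*a^3/18 + 4*a^2/3 - 5*a - 28*sin(2*a/7)/5


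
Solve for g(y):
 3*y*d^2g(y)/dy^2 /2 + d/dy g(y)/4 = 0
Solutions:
 g(y) = C1 + C2*y^(5/6)


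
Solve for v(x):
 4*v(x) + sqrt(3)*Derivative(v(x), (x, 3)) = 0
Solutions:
 v(x) = C3*exp(-2^(2/3)*3^(5/6)*x/3) + (C1*sin(2^(2/3)*3^(1/3)*x/2) + C2*cos(2^(2/3)*3^(1/3)*x/2))*exp(2^(2/3)*3^(5/6)*x/6)


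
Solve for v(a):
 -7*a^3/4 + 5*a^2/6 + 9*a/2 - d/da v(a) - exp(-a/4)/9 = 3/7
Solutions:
 v(a) = C1 - 7*a^4/16 + 5*a^3/18 + 9*a^2/4 - 3*a/7 + 4*exp(-a/4)/9


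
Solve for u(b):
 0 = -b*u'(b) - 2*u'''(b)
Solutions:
 u(b) = C1 + Integral(C2*airyai(-2^(2/3)*b/2) + C3*airybi(-2^(2/3)*b/2), b)


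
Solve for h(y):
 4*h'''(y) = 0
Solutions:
 h(y) = C1 + C2*y + C3*y^2


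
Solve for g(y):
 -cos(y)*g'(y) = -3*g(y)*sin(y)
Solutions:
 g(y) = C1/cos(y)^3


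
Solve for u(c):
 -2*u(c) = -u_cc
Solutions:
 u(c) = C1*exp(-sqrt(2)*c) + C2*exp(sqrt(2)*c)


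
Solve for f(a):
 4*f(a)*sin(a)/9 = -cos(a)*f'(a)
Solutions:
 f(a) = C1*cos(a)^(4/9)


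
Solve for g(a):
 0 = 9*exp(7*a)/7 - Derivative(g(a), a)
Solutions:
 g(a) = C1 + 9*exp(7*a)/49


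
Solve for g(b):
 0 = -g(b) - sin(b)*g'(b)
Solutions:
 g(b) = C1*sqrt(cos(b) + 1)/sqrt(cos(b) - 1)


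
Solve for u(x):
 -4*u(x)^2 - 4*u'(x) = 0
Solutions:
 u(x) = 1/(C1 + x)


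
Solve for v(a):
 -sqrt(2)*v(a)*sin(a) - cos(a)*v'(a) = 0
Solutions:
 v(a) = C1*cos(a)^(sqrt(2))


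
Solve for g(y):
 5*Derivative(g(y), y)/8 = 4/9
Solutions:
 g(y) = C1 + 32*y/45


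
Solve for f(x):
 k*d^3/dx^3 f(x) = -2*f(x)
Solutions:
 f(x) = C1*exp(2^(1/3)*x*(-1/k)^(1/3)) + C2*exp(2^(1/3)*x*(-1/k)^(1/3)*(-1 + sqrt(3)*I)/2) + C3*exp(-2^(1/3)*x*(-1/k)^(1/3)*(1 + sqrt(3)*I)/2)


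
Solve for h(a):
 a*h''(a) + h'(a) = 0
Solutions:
 h(a) = C1 + C2*log(a)


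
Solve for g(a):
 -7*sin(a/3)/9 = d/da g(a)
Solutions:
 g(a) = C1 + 7*cos(a/3)/3


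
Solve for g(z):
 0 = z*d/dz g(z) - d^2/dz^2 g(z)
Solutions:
 g(z) = C1 + C2*erfi(sqrt(2)*z/2)


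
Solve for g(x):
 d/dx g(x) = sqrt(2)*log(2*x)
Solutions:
 g(x) = C1 + sqrt(2)*x*log(x) - sqrt(2)*x + sqrt(2)*x*log(2)


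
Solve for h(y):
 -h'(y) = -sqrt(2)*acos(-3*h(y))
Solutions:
 Integral(1/acos(-3*_y), (_y, h(y))) = C1 + sqrt(2)*y


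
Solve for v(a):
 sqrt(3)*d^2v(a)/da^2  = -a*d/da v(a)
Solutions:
 v(a) = C1 + C2*erf(sqrt(2)*3^(3/4)*a/6)


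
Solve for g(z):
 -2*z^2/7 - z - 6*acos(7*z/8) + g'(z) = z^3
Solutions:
 g(z) = C1 + z^4/4 + 2*z^3/21 + z^2/2 + 6*z*acos(7*z/8) - 6*sqrt(64 - 49*z^2)/7


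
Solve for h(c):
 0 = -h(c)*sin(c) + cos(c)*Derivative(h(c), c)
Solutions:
 h(c) = C1/cos(c)


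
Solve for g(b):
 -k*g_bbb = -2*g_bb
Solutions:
 g(b) = C1 + C2*b + C3*exp(2*b/k)


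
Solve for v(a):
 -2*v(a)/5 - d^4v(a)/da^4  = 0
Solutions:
 v(a) = (C1*sin(10^(3/4)*a/10) + C2*cos(10^(3/4)*a/10))*exp(-10^(3/4)*a/10) + (C3*sin(10^(3/4)*a/10) + C4*cos(10^(3/4)*a/10))*exp(10^(3/4)*a/10)


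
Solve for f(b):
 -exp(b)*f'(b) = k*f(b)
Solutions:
 f(b) = C1*exp(k*exp(-b))


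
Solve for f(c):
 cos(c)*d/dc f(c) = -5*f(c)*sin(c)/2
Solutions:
 f(c) = C1*cos(c)^(5/2)


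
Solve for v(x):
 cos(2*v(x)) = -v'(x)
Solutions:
 v(x) = -asin((C1 + exp(4*x))/(C1 - exp(4*x)))/2 + pi/2
 v(x) = asin((C1 + exp(4*x))/(C1 - exp(4*x)))/2


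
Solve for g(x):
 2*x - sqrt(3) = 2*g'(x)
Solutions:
 g(x) = C1 + x^2/2 - sqrt(3)*x/2


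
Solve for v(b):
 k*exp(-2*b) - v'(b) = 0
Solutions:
 v(b) = C1 - k*exp(-2*b)/2


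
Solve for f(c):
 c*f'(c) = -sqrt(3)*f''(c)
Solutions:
 f(c) = C1 + C2*erf(sqrt(2)*3^(3/4)*c/6)


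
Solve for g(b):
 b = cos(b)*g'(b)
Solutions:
 g(b) = C1 + Integral(b/cos(b), b)


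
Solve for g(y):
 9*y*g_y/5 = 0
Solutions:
 g(y) = C1


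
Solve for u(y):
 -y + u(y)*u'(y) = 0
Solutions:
 u(y) = -sqrt(C1 + y^2)
 u(y) = sqrt(C1 + y^2)


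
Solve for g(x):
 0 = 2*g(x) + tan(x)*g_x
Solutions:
 g(x) = C1/sin(x)^2


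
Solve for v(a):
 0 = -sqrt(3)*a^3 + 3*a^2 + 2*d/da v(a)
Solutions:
 v(a) = C1 + sqrt(3)*a^4/8 - a^3/2


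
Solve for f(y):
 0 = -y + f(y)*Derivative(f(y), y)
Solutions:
 f(y) = -sqrt(C1 + y^2)
 f(y) = sqrt(C1 + y^2)


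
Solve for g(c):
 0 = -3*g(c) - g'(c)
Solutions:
 g(c) = C1*exp(-3*c)


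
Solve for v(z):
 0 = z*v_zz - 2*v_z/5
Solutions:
 v(z) = C1 + C2*z^(7/5)


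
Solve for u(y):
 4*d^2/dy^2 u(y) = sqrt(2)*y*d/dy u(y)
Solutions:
 u(y) = C1 + C2*erfi(2^(3/4)*y/4)


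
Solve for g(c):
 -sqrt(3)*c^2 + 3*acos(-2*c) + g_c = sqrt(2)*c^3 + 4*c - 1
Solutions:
 g(c) = C1 + sqrt(2)*c^4/4 + sqrt(3)*c^3/3 + 2*c^2 - 3*c*acos(-2*c) - c - 3*sqrt(1 - 4*c^2)/2


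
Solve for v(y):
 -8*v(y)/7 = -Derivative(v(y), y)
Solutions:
 v(y) = C1*exp(8*y/7)


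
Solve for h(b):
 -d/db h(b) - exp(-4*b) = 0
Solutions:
 h(b) = C1 + exp(-4*b)/4


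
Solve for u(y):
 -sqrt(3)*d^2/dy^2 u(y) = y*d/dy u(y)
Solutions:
 u(y) = C1 + C2*erf(sqrt(2)*3^(3/4)*y/6)


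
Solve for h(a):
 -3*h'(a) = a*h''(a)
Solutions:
 h(a) = C1 + C2/a^2


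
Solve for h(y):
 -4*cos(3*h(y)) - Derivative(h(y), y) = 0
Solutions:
 h(y) = -asin((C1 + exp(24*y))/(C1 - exp(24*y)))/3 + pi/3
 h(y) = asin((C1 + exp(24*y))/(C1 - exp(24*y)))/3


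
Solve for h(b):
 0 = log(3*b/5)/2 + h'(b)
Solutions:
 h(b) = C1 - b*log(b)/2 - b*log(3)/2 + b/2 + b*log(5)/2


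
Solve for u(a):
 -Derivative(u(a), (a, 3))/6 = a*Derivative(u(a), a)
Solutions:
 u(a) = C1 + Integral(C2*airyai(-6^(1/3)*a) + C3*airybi(-6^(1/3)*a), a)


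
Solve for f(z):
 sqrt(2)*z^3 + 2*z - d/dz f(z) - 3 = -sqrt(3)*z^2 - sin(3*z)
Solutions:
 f(z) = C1 + sqrt(2)*z^4/4 + sqrt(3)*z^3/3 + z^2 - 3*z - cos(3*z)/3


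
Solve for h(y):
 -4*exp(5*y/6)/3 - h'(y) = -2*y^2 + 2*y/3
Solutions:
 h(y) = C1 + 2*y^3/3 - y^2/3 - 8*exp(5*y/6)/5


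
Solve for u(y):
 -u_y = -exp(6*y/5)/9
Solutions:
 u(y) = C1 + 5*exp(6*y/5)/54


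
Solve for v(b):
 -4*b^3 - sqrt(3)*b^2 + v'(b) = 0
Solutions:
 v(b) = C1 + b^4 + sqrt(3)*b^3/3


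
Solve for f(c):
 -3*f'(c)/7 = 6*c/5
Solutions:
 f(c) = C1 - 7*c^2/5


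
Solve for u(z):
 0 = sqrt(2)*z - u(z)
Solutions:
 u(z) = sqrt(2)*z


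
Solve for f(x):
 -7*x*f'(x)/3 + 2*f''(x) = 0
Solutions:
 f(x) = C1 + C2*erfi(sqrt(21)*x/6)


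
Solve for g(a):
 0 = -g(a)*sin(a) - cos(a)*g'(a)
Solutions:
 g(a) = C1*cos(a)


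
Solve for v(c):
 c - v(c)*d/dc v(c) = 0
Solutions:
 v(c) = -sqrt(C1 + c^2)
 v(c) = sqrt(C1 + c^2)


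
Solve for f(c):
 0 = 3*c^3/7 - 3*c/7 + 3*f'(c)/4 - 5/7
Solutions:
 f(c) = C1 - c^4/7 + 2*c^2/7 + 20*c/21


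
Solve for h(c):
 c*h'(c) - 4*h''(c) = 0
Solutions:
 h(c) = C1 + C2*erfi(sqrt(2)*c/4)


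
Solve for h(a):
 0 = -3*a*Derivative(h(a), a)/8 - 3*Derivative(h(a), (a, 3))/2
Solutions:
 h(a) = C1 + Integral(C2*airyai(-2^(1/3)*a/2) + C3*airybi(-2^(1/3)*a/2), a)


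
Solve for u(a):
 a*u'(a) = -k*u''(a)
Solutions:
 u(a) = C1 + C2*sqrt(k)*erf(sqrt(2)*a*sqrt(1/k)/2)


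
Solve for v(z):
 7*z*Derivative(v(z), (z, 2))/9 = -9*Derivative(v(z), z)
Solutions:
 v(z) = C1 + C2/z^(74/7)


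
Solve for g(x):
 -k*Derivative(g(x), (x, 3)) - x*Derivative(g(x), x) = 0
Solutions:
 g(x) = C1 + Integral(C2*airyai(x*(-1/k)^(1/3)) + C3*airybi(x*(-1/k)^(1/3)), x)


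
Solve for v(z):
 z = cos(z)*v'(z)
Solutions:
 v(z) = C1 + Integral(z/cos(z), z)


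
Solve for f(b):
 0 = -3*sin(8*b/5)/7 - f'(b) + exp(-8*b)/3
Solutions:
 f(b) = C1 + 15*cos(8*b/5)/56 - exp(-8*b)/24


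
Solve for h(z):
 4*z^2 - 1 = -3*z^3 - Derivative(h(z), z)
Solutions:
 h(z) = C1 - 3*z^4/4 - 4*z^3/3 + z


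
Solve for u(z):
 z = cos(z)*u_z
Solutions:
 u(z) = C1 + Integral(z/cos(z), z)


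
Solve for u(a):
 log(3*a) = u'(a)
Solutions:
 u(a) = C1 + a*log(a) - a + a*log(3)


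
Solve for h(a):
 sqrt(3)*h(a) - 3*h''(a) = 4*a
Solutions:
 h(a) = C1*exp(-3^(3/4)*a/3) + C2*exp(3^(3/4)*a/3) + 4*sqrt(3)*a/3


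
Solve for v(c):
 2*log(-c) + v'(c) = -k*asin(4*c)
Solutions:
 v(c) = C1 - 2*c*log(-c) + 2*c - k*(c*asin(4*c) + sqrt(1 - 16*c^2)/4)


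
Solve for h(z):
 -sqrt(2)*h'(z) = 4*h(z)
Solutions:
 h(z) = C1*exp(-2*sqrt(2)*z)


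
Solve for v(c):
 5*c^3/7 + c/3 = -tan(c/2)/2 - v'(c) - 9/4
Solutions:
 v(c) = C1 - 5*c^4/28 - c^2/6 - 9*c/4 + log(cos(c/2))


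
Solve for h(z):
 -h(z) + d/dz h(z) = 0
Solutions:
 h(z) = C1*exp(z)


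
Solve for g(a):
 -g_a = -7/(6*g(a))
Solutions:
 g(a) = -sqrt(C1 + 21*a)/3
 g(a) = sqrt(C1 + 21*a)/3


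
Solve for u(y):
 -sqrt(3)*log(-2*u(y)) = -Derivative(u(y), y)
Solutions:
 -sqrt(3)*Integral(1/(log(-_y) + log(2)), (_y, u(y)))/3 = C1 - y


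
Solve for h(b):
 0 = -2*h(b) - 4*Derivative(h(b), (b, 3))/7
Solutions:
 h(b) = C3*exp(-2^(2/3)*7^(1/3)*b/2) + (C1*sin(2^(2/3)*sqrt(3)*7^(1/3)*b/4) + C2*cos(2^(2/3)*sqrt(3)*7^(1/3)*b/4))*exp(2^(2/3)*7^(1/3)*b/4)


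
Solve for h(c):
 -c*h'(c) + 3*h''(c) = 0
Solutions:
 h(c) = C1 + C2*erfi(sqrt(6)*c/6)


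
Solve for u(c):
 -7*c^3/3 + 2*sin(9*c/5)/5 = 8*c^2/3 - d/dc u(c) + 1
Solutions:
 u(c) = C1 + 7*c^4/12 + 8*c^3/9 + c + 2*cos(9*c/5)/9


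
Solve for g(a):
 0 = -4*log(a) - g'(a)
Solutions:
 g(a) = C1 - 4*a*log(a) + 4*a


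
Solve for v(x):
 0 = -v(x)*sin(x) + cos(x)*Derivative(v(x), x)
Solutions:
 v(x) = C1/cos(x)


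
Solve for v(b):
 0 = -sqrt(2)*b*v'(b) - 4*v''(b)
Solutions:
 v(b) = C1 + C2*erf(2^(3/4)*b/4)


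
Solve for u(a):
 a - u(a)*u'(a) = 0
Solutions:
 u(a) = -sqrt(C1 + a^2)
 u(a) = sqrt(C1 + a^2)


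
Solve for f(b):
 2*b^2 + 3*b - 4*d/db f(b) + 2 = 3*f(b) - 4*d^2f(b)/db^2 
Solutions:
 f(b) = C1*exp(-b/2) + C2*exp(3*b/2) + 2*b^2/3 - 7*b/9 + 94/27


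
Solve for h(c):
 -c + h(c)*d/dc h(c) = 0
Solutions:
 h(c) = -sqrt(C1 + c^2)
 h(c) = sqrt(C1 + c^2)


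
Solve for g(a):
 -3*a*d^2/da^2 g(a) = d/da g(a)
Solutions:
 g(a) = C1 + C2*a^(2/3)


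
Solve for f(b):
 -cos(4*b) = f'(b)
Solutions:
 f(b) = C1 - sin(4*b)/4


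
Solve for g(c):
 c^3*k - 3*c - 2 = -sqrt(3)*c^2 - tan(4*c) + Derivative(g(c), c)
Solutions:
 g(c) = C1 + c^4*k/4 + sqrt(3)*c^3/3 - 3*c^2/2 - 2*c - log(cos(4*c))/4


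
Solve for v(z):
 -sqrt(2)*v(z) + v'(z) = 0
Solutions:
 v(z) = C1*exp(sqrt(2)*z)


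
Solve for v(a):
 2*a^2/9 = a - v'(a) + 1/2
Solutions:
 v(a) = C1 - 2*a^3/27 + a^2/2 + a/2


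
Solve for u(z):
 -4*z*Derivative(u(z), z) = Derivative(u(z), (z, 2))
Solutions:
 u(z) = C1 + C2*erf(sqrt(2)*z)


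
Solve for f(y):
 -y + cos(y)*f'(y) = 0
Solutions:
 f(y) = C1 + Integral(y/cos(y), y)


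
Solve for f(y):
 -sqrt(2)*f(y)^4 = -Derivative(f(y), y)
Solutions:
 f(y) = (-1/(C1 + 3*sqrt(2)*y))^(1/3)
 f(y) = (-1/(C1 + sqrt(2)*y))^(1/3)*(-3^(2/3) - 3*3^(1/6)*I)/6
 f(y) = (-1/(C1 + sqrt(2)*y))^(1/3)*(-3^(2/3) + 3*3^(1/6)*I)/6


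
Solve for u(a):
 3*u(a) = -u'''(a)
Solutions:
 u(a) = C3*exp(-3^(1/3)*a) + (C1*sin(3^(5/6)*a/2) + C2*cos(3^(5/6)*a/2))*exp(3^(1/3)*a/2)


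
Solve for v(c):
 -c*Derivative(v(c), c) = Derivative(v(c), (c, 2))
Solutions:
 v(c) = C1 + C2*erf(sqrt(2)*c/2)


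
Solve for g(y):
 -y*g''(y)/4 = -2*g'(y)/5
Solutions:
 g(y) = C1 + C2*y^(13/5)


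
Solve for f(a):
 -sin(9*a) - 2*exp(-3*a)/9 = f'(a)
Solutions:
 f(a) = C1 + cos(9*a)/9 + 2*exp(-3*a)/27


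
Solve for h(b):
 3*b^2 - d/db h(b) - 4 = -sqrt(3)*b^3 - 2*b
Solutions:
 h(b) = C1 + sqrt(3)*b^4/4 + b^3 + b^2 - 4*b


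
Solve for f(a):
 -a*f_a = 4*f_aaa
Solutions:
 f(a) = C1 + Integral(C2*airyai(-2^(1/3)*a/2) + C3*airybi(-2^(1/3)*a/2), a)


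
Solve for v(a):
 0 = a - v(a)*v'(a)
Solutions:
 v(a) = -sqrt(C1 + a^2)
 v(a) = sqrt(C1 + a^2)


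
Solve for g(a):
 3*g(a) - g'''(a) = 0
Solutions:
 g(a) = C3*exp(3^(1/3)*a) + (C1*sin(3^(5/6)*a/2) + C2*cos(3^(5/6)*a/2))*exp(-3^(1/3)*a/2)


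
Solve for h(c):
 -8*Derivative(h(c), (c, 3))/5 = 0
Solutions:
 h(c) = C1 + C2*c + C3*c^2


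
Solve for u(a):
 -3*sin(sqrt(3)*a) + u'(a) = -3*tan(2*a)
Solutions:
 u(a) = C1 + 3*log(cos(2*a))/2 - sqrt(3)*cos(sqrt(3)*a)


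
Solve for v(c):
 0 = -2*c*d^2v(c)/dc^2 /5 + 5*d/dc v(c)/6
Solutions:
 v(c) = C1 + C2*c^(37/12)


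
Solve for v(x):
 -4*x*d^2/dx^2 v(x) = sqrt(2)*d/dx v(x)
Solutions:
 v(x) = C1 + C2*x^(1 - sqrt(2)/4)


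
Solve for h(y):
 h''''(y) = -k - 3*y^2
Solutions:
 h(y) = C1 + C2*y + C3*y^2 + C4*y^3 - k*y^4/24 - y^6/120


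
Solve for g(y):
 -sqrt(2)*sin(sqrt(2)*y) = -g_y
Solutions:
 g(y) = C1 - cos(sqrt(2)*y)


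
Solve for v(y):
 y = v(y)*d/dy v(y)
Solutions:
 v(y) = -sqrt(C1 + y^2)
 v(y) = sqrt(C1 + y^2)


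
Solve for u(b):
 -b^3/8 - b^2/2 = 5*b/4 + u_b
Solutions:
 u(b) = C1 - b^4/32 - b^3/6 - 5*b^2/8


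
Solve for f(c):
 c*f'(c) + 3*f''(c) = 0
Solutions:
 f(c) = C1 + C2*erf(sqrt(6)*c/6)


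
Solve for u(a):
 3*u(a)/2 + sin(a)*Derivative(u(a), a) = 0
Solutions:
 u(a) = C1*(cos(a) + 1)^(3/4)/(cos(a) - 1)^(3/4)


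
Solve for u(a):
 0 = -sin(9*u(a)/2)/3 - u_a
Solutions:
 u(a) = -2*acos((-C1 - exp(3*a))/(C1 - exp(3*a)))/9 + 4*pi/9
 u(a) = 2*acos((-C1 - exp(3*a))/(C1 - exp(3*a)))/9


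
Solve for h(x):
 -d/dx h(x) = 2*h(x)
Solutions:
 h(x) = C1*exp(-2*x)


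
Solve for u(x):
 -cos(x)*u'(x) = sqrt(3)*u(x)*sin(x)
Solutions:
 u(x) = C1*cos(x)^(sqrt(3))


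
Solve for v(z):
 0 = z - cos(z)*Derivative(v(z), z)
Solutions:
 v(z) = C1 + Integral(z/cos(z), z)


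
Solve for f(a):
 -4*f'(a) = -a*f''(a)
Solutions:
 f(a) = C1 + C2*a^5


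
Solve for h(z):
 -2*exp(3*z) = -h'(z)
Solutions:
 h(z) = C1 + 2*exp(3*z)/3


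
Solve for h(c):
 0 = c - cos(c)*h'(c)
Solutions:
 h(c) = C1 + Integral(c/cos(c), c)


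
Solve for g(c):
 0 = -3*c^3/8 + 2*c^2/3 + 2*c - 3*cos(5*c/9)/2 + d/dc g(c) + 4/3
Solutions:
 g(c) = C1 + 3*c^4/32 - 2*c^3/9 - c^2 - 4*c/3 + 27*sin(5*c/9)/10


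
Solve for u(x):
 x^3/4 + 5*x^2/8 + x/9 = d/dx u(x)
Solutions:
 u(x) = C1 + x^4/16 + 5*x^3/24 + x^2/18


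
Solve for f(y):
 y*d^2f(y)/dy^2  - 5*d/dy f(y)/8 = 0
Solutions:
 f(y) = C1 + C2*y^(13/8)


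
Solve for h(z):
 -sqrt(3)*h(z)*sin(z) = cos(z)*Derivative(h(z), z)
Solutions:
 h(z) = C1*cos(z)^(sqrt(3))


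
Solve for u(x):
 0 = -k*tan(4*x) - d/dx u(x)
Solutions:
 u(x) = C1 + k*log(cos(4*x))/4


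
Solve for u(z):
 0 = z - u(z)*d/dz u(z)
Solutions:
 u(z) = -sqrt(C1 + z^2)
 u(z) = sqrt(C1 + z^2)


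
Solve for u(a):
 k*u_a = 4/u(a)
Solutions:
 u(a) = -sqrt(C1 + 8*a/k)
 u(a) = sqrt(C1 + 8*a/k)


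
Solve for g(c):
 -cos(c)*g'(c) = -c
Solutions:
 g(c) = C1 + Integral(c/cos(c), c)


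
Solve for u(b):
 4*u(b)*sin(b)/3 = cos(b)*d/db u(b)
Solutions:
 u(b) = C1/cos(b)^(4/3)


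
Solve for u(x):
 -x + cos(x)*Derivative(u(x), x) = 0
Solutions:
 u(x) = C1 + Integral(x/cos(x), x)


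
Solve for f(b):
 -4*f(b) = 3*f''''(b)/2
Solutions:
 f(b) = (C1*sin(2^(1/4)*3^(3/4)*b/3) + C2*cos(2^(1/4)*3^(3/4)*b/3))*exp(-2^(1/4)*3^(3/4)*b/3) + (C3*sin(2^(1/4)*3^(3/4)*b/3) + C4*cos(2^(1/4)*3^(3/4)*b/3))*exp(2^(1/4)*3^(3/4)*b/3)


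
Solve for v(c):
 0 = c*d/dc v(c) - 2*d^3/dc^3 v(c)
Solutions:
 v(c) = C1 + Integral(C2*airyai(2^(2/3)*c/2) + C3*airybi(2^(2/3)*c/2), c)


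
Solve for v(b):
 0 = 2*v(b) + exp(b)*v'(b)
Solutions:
 v(b) = C1*exp(2*exp(-b))


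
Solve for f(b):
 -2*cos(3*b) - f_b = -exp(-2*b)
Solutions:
 f(b) = C1 - 2*sin(3*b)/3 - exp(-2*b)/2


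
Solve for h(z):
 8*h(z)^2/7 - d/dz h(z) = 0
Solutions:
 h(z) = -7/(C1 + 8*z)


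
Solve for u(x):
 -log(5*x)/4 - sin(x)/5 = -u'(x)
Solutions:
 u(x) = C1 + x*log(x)/4 - x/4 + x*log(5)/4 - cos(x)/5


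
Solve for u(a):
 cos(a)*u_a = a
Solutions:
 u(a) = C1 + Integral(a/cos(a), a)


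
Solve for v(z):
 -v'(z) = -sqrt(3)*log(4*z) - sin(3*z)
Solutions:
 v(z) = C1 + sqrt(3)*z*(log(z) - 1) + 2*sqrt(3)*z*log(2) - cos(3*z)/3


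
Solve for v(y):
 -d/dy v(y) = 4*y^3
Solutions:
 v(y) = C1 - y^4


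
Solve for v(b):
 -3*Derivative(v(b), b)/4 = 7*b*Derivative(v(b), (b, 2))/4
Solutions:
 v(b) = C1 + C2*b^(4/7)


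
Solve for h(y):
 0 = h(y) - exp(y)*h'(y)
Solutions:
 h(y) = C1*exp(-exp(-y))


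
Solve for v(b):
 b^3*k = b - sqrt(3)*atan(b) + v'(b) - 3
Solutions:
 v(b) = C1 + b^4*k/4 - b^2/2 + 3*b + sqrt(3)*(b*atan(b) - log(b^2 + 1)/2)


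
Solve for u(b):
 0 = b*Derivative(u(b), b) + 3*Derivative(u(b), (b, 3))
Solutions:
 u(b) = C1 + Integral(C2*airyai(-3^(2/3)*b/3) + C3*airybi(-3^(2/3)*b/3), b)


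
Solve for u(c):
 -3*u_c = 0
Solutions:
 u(c) = C1


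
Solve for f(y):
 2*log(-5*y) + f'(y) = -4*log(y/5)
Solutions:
 f(y) = C1 - 6*y*log(y) + 2*y*(log(5) + 3 - I*pi)


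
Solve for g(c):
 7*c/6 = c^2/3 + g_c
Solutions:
 g(c) = C1 - c^3/9 + 7*c^2/12


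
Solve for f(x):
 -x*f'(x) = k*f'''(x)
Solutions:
 f(x) = C1 + Integral(C2*airyai(x*(-1/k)^(1/3)) + C3*airybi(x*(-1/k)^(1/3)), x)


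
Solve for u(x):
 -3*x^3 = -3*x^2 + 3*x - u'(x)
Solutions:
 u(x) = C1 + 3*x^4/4 - x^3 + 3*x^2/2


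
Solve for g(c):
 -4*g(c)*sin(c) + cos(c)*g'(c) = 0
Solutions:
 g(c) = C1/cos(c)^4


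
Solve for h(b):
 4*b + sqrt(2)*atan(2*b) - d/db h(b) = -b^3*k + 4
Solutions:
 h(b) = C1 + b^4*k/4 + 2*b^2 - 4*b + sqrt(2)*(b*atan(2*b) - log(4*b^2 + 1)/4)


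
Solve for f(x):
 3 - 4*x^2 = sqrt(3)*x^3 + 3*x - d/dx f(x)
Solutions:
 f(x) = C1 + sqrt(3)*x^4/4 + 4*x^3/3 + 3*x^2/2 - 3*x
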